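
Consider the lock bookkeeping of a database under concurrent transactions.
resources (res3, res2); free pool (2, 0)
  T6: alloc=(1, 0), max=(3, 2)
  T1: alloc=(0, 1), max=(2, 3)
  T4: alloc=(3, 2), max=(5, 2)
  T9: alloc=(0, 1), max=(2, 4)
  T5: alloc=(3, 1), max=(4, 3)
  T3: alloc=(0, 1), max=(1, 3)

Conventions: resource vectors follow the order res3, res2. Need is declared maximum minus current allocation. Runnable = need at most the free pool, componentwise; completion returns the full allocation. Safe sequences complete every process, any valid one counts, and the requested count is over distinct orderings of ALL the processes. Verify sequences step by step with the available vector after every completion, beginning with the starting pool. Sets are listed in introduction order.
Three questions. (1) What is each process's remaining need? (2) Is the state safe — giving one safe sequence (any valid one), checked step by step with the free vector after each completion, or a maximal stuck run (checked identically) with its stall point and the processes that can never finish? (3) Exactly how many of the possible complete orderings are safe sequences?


(1) Outstanding need per process (order res3, res2):
  T6: (2, 2)
  T1: (2, 2)
  T4: (2, 0)
  T9: (2, 3)
  T5: (1, 2)
  T3: (1, 2)
(2) The state is SAFE; one workable sequence: T4, T1, T9, T5, T6, T3.
Key observation: the first exact fit in this order is T4 — it needs (2, 0) with (2, 0) free, meeting a requested resource to the last unit.
Step-by-step check:
  pool = (2, 0)
  T4 needs (2, 0) <= (2, 0) -> finishes; pool += (3, 2) = (5, 2)
  T1 needs (2, 2) <= (5, 2) -> finishes; pool += (0, 1) = (5, 3)
  T9 needs (2, 3) <= (5, 3) -> finishes; pool += (0, 1) = (5, 4)
  T5 needs (1, 2) <= (5, 4) -> finishes; pool += (3, 1) = (8, 5)
  T6 needs (2, 2) <= (8, 5) -> finishes; pool += (1, 0) = (9, 5)
  T3 needs (1, 2) <= (9, 5) -> finishes; pool += (0, 1) = (9, 6)
(3) Precisely 90 of the possible complete orderings are safe sequences.


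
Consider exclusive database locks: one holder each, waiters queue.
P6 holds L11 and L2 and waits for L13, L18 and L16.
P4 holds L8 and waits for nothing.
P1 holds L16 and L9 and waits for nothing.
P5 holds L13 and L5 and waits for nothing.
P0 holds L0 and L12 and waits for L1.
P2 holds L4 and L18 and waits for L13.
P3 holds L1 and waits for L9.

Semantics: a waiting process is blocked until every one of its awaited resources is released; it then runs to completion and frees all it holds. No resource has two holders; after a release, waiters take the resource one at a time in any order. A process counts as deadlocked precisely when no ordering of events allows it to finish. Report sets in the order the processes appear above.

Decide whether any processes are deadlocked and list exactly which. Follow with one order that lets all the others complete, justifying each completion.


Nothing here is deadlocked.
Key observation: every chain of waits terminates; starting from the processes that wait on nothing, all the rest unlock in turn.
One completion order for the rest: P1, P3, P0, P5, P2, P4, P6.
Walking it through:
  P1: no waits; runs immediately, freeing L16 and L9
  run P3 (all its waits — L9 — are resolved); releases L1
  run P0 (all its waits — L1 — are resolved); releases L0 and L12
  P5: no waits; runs immediately, freeing L13 and L5
  run P2 (all its waits — L13 — are resolved); releases L4 and L18
  P4: no waits; runs immediately, freeing L8
  run P6 (all its waits — L13, L18 and L16 — are resolved); releases L11 and L2


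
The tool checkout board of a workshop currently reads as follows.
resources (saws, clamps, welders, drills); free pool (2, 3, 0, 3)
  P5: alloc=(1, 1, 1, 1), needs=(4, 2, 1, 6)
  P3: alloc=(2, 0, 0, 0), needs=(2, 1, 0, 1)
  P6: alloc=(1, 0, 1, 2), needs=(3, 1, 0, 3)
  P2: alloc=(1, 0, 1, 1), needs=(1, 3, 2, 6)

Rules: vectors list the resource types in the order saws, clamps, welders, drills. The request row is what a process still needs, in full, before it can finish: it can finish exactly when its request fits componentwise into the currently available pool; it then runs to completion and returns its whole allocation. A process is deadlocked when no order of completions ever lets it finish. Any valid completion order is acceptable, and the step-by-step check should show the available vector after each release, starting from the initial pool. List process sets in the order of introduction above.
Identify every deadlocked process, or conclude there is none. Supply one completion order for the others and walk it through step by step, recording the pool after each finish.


Deadlocked set: P5 and P2.
Key observation: even finishing P3, P6 leaves just (5, 3, 1, 5) free — too little drills for any of the remaining processes.
The rest can finish in the order P3, P6. Walking it through:
  pool = (2, 3, 0, 3)
  P3 needs (2, 1, 0, 1) <= (2, 3, 0, 3) -> finishes; pool += (2, 0, 0, 0) = (4, 3, 0, 3)
  P6 needs (3, 1, 0, 3) <= (4, 3, 0, 3) -> finishes; pool += (1, 0, 1, 2) = (5, 3, 1, 5)
None of the blocked processes ever fits:
  P5 cannot run: need (4, 2, 1, 6) vs free (5, 3, 1, 5) (insufficient drills)
  P2 cannot run: need (1, 3, 2, 6) vs free (5, 3, 1, 5) (insufficient welders and drills)


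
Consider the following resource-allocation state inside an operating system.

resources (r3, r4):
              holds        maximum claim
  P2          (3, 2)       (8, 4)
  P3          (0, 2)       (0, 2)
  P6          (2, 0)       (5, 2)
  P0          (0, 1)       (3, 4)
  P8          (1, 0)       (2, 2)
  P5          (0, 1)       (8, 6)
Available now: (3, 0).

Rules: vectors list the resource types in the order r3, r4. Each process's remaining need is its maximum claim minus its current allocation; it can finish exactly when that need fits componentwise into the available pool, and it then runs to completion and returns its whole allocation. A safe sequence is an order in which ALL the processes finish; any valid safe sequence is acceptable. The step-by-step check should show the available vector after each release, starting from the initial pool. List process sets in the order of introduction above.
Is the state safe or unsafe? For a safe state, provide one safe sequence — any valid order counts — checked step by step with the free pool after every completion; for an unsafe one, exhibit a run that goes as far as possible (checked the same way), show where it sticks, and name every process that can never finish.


SAFE — a valid safe sequence is P3, P6, P2, P0, P5, P8.
Key observation: the first exact fit in this order is P6 — it needs (3, 2) with (3, 2) free, meeting a requested resource to the last unit.
Check, step by step:
  pool = (3, 0)
  run P3 (needs (0, 0), free (3, 0)); after release of (0, 2) the pool is (3, 2)
  run P6 (needs (3, 2), free (3, 2)); after release of (2, 0) the pool is (5, 2)
  run P2 (needs (5, 2), free (5, 2)); after release of (3, 2) the pool is (8, 4)
  run P0 (needs (3, 3), free (8, 4)); after release of (0, 1) the pool is (8, 5)
  run P5 (needs (8, 5), free (8, 5)); after release of (0, 1) the pool is (8, 6)
  run P8 (needs (1, 2), free (8, 6)); after release of (1, 0) the pool is (9, 6)


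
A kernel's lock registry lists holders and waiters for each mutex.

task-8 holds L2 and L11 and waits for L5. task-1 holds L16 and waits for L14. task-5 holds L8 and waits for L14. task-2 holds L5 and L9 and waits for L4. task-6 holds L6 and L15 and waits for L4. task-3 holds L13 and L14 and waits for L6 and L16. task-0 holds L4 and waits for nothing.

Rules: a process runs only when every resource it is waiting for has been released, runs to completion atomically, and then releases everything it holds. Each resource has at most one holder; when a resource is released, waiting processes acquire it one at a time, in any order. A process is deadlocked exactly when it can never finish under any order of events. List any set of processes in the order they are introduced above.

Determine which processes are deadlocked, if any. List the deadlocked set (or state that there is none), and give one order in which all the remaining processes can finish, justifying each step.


Deadlocked set: task-1, task-5 and task-3.
Key observation: nobody on the ring task-1 -> task-3 -> task-1 can start until another member finishes, which never happens; task-5 waits into the deadlock from upstream.
The rest can finish in the order task-0, task-2, task-8, task-6.
Walking it through:
  task-0 waits on nothing -> runs at once and releases L4
  run task-2 (all its waits — L4 — are resolved); releases L5 and L9
  run task-8 (all its waits — L5 — are resolved); releases L2 and L11
  run task-6 (all its waits — L4 — are resolved); releases L6 and L15


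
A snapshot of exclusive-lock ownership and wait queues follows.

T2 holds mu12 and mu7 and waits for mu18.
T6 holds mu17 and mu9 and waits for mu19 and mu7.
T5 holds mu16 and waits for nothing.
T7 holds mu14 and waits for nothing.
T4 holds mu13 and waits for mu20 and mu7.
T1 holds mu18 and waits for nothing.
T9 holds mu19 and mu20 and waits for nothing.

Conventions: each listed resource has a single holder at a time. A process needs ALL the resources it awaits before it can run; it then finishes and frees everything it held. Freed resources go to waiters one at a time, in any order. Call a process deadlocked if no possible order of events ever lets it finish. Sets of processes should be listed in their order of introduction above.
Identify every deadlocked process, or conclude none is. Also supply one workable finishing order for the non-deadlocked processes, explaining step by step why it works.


No process is deadlocked.
Key observation: although several processes wait, no cycle exists — each chain bottoms out at a free runner.
The rest can finish in the order T1, T9, T2, T4, T6, T7, T5.
Step-by-step check:
  T1 waits on nothing -> runs at once and releases mu18
  T9 waits on nothing -> runs at once and releases mu19 and mu20
  T2 waits on mu18 — all released -> runs and releases mu12 and mu7
  T4 waits on mu20 and mu7 — all released -> runs and releases mu13
  T6 waits on mu19 and mu7 — all released -> runs and releases mu17 and mu9
  T7 waits on nothing -> runs at once and releases mu14
  T5 waits on nothing -> runs at once and releases mu16


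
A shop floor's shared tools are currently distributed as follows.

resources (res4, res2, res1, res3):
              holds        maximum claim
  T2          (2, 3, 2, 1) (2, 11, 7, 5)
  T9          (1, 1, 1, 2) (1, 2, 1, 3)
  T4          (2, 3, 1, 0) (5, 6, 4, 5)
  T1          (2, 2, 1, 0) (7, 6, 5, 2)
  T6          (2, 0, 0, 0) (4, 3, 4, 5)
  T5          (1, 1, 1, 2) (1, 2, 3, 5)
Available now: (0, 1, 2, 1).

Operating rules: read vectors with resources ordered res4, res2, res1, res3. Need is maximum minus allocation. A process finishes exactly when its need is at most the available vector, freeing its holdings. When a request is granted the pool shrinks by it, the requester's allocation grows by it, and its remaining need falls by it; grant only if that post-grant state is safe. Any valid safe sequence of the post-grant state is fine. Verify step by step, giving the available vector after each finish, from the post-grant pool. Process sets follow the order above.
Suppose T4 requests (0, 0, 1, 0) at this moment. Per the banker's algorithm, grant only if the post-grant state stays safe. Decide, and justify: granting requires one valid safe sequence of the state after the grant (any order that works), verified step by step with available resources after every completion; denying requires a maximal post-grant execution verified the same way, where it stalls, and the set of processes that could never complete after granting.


DENY — the pretend-granted state is unsafe.
Key observation: after T9, T5 the pool peaks at (2, 3, 3, 5), and each blocked process is short somewhere: T2 on res2, res1; T4 on res4; T1 on res4, res2, res1; T6 on res1.
Pretend the grant happened; the run T9, T5 goes as far as possible. Check, step by step:
  pool = (0, 1, 1, 1)
  run T9 (needs (0, 1, 0, 1), free (0, 1, 1, 1)); after release of (1, 1, 1, 2) the pool is (1, 2, 2, 3)
  run T5 (needs (0, 1, 2, 3), free (1, 2, 2, 3)); after release of (1, 1, 1, 2) the pool is (2, 3, 3, 5)
  T2 still needs (0, 8, 5, 4) but only (2, 3, 3, 5) is free — short on res2 and res1
  T4 still needs (3, 3, 2, 5) but only (2, 3, 3, 5) is free — short on res4
  T1 still needs (5, 4, 4, 2) but only (2, 3, 3, 5) is free — short on res4, res2 and res1
  T6 still needs (2, 3, 4, 5) but only (2, 3, 3, 5) is free — short on res1
Post-grant, the permanently blocked set is T2, T4, T1 and T6.


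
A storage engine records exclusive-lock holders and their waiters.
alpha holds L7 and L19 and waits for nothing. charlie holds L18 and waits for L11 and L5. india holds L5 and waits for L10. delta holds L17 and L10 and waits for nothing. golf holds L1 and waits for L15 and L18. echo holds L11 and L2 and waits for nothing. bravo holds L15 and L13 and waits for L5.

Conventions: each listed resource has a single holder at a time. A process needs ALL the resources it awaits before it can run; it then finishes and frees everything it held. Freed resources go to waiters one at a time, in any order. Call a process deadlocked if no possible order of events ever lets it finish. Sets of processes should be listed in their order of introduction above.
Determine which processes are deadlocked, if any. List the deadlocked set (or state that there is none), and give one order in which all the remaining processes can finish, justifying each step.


The deadlocked set is empty.
Key observation: every chain of waits terminates; starting from the processes that wait on nothing, all the rest unlock in turn.
A valid finishing order for the others: echo, delta, india, bravo, charlie, golf, alpha.
Step-by-step check:
  echo: no waits; runs immediately, freeing L11 and L2
  delta: no waits; runs immediately, freeing L17 and L10
  india: everything it awaited (L10) is free; runs, freeing L5
  bravo: everything it awaited (L5) is free; runs, freeing L15 and L13
  charlie: everything it awaited (L11 and L5) is free; runs, freeing L18
  golf: everything it awaited (L15 and L18) is free; runs, freeing L1
  alpha: no waits; runs immediately, freeing L7 and L19


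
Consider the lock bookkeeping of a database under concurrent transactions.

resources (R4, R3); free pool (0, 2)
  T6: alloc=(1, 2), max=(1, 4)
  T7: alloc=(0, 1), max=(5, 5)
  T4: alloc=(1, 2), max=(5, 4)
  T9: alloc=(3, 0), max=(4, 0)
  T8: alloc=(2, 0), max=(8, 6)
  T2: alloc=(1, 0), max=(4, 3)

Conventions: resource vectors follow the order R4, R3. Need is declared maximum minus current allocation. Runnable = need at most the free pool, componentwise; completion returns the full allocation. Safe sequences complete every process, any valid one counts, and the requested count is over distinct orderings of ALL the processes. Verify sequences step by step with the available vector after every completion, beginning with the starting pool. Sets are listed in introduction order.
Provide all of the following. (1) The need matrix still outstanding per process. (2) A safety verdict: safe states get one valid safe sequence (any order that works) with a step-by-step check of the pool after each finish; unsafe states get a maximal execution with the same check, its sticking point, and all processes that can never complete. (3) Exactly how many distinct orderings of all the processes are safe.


(1) Outstanding need per process (order R4, R3):
  T6: (0, 2)
  T7: (5, 4)
  T4: (4, 2)
  T9: (1, 0)
  T8: (6, 6)
  T2: (3, 3)
(2) SAFE — a valid safe sequence is T6, T9, T2, T4, T7, T8.
Key observation: reading the order forward, T6 is the first process whose need (0, 2) meets the free pool (0, 2) exactly on a resource it requests.
Step-by-step check:
  pool = (0, 2)
  T6: need (0, 2) fits (0, 2); releases (1, 2), pool now (1, 4)
  T9: need (1, 0) fits (1, 4); releases (3, 0), pool now (4, 4)
  T2: need (3, 3) fits (4, 4); releases (1, 0), pool now (5, 4)
  T4: need (4, 2) fits (5, 4); releases (1, 2), pool now (6, 6)
  T7: need (5, 4) fits (6, 6); releases (0, 1), pool now (6, 7)
  T8: need (6, 6) fits (6, 7); releases (2, 0), pool now (8, 7)
(3) Precisely 6 of the possible complete orderings are safe sequences.


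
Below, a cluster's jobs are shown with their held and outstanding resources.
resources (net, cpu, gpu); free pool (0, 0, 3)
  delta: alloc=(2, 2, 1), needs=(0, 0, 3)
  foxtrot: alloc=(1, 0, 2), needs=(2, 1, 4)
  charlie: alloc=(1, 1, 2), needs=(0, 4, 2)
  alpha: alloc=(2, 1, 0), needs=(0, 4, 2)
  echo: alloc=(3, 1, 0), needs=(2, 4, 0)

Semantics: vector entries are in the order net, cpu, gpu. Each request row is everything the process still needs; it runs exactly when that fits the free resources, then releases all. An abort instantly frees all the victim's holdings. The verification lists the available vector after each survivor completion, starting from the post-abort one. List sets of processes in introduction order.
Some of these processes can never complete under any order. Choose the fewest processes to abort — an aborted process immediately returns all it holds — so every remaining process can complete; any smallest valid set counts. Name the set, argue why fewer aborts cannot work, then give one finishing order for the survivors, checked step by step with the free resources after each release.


The answer: abort alpha and echo.
Key observation: charlie had no path to completion before; after the abort of alpha and echo ((5, 2, 0) returned), step 2 is where it fits.
Why nothing smaller works — every single abort fails: delta alone leaves charlie blocked (short on cpu); foxtrot alone leaves charlie blocked (short on cpu); charlie alone leaves alpha blocked (short on cpu); alpha alone leaves charlie blocked (short on cpu); echo alone leaves charlie blocked (short on cpu).
One survivor order: delta, charlie, foxtrot. Walking it through (post-abort pool first):
  pool = (5, 2, 3)
  run delta (needs (0, 0, 3), free (5, 2, 3)); after release of (2, 2, 1) the pool is (7, 4, 4)
  run charlie (needs (0, 4, 2), free (7, 4, 4)); after release of (1, 1, 2) the pool is (8, 5, 6)
  run foxtrot (needs (2, 1, 4), free (8, 5, 6)); after release of (1, 0, 2) the pool is (9, 5, 8)


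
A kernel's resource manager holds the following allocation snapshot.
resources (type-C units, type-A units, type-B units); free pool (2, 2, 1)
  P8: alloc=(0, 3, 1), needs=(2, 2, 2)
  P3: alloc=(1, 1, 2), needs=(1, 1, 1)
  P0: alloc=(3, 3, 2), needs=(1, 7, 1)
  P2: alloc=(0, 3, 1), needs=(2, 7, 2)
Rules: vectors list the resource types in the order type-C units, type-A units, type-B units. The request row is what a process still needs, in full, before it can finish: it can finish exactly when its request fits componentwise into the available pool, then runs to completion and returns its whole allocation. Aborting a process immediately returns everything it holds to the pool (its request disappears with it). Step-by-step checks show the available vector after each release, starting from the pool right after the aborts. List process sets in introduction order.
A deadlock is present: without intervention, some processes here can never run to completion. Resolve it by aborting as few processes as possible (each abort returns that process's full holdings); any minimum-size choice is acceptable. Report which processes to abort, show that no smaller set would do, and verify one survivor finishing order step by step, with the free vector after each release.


Minimum abort set: P0.
Key observation: before aborting P0, P2 was permanently blocked — no order could ever run it; afterwards it completes at step 3.
Minimality: the empty abort set fails — the state is deadlocked as it stands.
Survivors finish in the order: P8, P3, P2. Check, step by step (pool after the aborts first):
  pool = (5, 5, 3)
  P8: need (2, 2, 2) fits (5, 5, 3); releases (0, 3, 1), pool now (5, 8, 4)
  P3: need (1, 1, 1) fits (5, 8, 4); releases (1, 1, 2), pool now (6, 9, 6)
  P2: need (2, 7, 2) fits (6, 9, 6); releases (0, 3, 1), pool now (6, 12, 7)


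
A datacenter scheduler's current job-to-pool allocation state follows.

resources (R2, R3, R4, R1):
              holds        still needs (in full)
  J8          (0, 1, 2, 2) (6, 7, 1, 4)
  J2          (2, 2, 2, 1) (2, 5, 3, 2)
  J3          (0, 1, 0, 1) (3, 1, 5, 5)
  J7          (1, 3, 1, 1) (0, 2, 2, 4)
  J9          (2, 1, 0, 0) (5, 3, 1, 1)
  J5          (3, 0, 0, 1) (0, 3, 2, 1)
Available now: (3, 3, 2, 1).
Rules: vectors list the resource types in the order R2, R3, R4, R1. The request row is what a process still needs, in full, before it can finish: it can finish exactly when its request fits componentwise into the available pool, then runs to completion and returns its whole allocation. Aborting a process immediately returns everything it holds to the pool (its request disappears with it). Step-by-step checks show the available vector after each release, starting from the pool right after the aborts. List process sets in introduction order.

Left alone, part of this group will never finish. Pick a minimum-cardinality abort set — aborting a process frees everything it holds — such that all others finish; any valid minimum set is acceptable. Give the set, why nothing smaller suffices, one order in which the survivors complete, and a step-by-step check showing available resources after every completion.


Abort J7.
Key observation: aborting J7 returns (1, 3, 1, 1), and J2 — hopeless before — runs at step 1 with the returned capacity in the pool.
Minimality: the empty abort set fails — the state is deadlocked as it stands.
One survivor order: J2, J5, J9, J8, J3. Walking it through (post-abort pool first):
  pool = (4, 6, 3, 2)
  J2 needs (2, 5, 3, 2) <= (4, 6, 3, 2) -> finishes; pool += (2, 2, 2, 1) = (6, 8, 5, 3)
  J5 needs (0, 3, 2, 1) <= (6, 8, 5, 3) -> finishes; pool += (3, 0, 0, 1) = (9, 8, 5, 4)
  J9 needs (5, 3, 1, 1) <= (9, 8, 5, 4) -> finishes; pool += (2, 1, 0, 0) = (11, 9, 5, 4)
  J8 needs (6, 7, 1, 4) <= (11, 9, 5, 4) -> finishes; pool += (0, 1, 2, 2) = (11, 10, 7, 6)
  J3 needs (3, 1, 5, 5) <= (11, 10, 7, 6) -> finishes; pool += (0, 1, 0, 1) = (11, 11, 7, 7)


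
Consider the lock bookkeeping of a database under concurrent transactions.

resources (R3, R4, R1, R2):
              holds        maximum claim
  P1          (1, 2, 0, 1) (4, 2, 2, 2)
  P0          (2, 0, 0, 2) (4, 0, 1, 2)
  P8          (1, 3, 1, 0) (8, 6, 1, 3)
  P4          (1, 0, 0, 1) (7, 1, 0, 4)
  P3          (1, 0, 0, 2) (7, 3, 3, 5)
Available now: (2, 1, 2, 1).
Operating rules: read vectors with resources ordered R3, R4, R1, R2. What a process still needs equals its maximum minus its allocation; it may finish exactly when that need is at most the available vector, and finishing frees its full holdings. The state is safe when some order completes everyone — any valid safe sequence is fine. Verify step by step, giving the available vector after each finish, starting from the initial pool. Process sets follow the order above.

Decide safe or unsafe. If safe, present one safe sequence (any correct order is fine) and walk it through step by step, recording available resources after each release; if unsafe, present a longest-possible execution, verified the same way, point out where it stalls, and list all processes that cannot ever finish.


UNSAFE.
Key observation: R3 is the bottleneck — with P0, P1 done the pool holds (5, 3, 2, 4), short of every remaining need.
Going as far as possible: P0, P1; after that, nothing fits. Walking it through:
  pool = (2, 1, 2, 1)
  run P0 (needs (2, 0, 1, 0), free (2, 1, 2, 1)); after release of (2, 0, 0, 2) the pool is (4, 1, 2, 3)
  run P1 (needs (3, 0, 2, 1), free (4, 1, 2, 3)); after release of (1, 2, 0, 1) the pool is (5, 3, 2, 4)
  P8 cannot run: need (7, 3, 0, 3) vs free (5, 3, 2, 4) (insufficient R3)
  P4 cannot run: need (6, 1, 0, 3) vs free (5, 3, 2, 4) (insufficient R3)
  P3 cannot run: need (6, 3, 3, 3) vs free (5, 3, 2, 4) (insufficient R3 and R1)
Permanently blocked: P8, P4 and P3.


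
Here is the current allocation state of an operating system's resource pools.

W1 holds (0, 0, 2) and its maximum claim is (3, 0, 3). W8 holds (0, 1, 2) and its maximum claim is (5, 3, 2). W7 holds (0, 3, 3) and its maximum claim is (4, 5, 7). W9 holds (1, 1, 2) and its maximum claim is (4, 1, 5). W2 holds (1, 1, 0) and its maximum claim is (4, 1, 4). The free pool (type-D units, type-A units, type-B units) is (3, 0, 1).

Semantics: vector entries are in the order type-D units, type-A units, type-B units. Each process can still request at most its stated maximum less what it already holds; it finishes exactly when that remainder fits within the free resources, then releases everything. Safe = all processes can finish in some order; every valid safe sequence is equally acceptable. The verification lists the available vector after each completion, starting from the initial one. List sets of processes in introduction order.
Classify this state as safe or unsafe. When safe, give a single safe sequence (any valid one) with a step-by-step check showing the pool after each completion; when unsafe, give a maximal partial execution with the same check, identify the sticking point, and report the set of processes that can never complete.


The state is SAFE; one workable sequence: W1, W9, W2, W8, W7.
Key observation: W1 marks the first exact bind of the order: its need (3, 0, 1) fits the free (3, 0, 1) with zero slack on a requested resource.
Walking it through:
  pool = (3, 0, 1)
  run W1 (needs (3, 0, 1), free (3, 0, 1)); after release of (0, 0, 2) the pool is (3, 0, 3)
  run W9 (needs (3, 0, 3), free (3, 0, 3)); after release of (1, 1, 2) the pool is (4, 1, 5)
  run W2 (needs (3, 0, 4), free (4, 1, 5)); after release of (1, 1, 0) the pool is (5, 2, 5)
  run W8 (needs (5, 2, 0), free (5, 2, 5)); after release of (0, 1, 2) the pool is (5, 3, 7)
  run W7 (needs (4, 2, 4), free (5, 3, 7)); after release of (0, 3, 3) the pool is (5, 6, 10)


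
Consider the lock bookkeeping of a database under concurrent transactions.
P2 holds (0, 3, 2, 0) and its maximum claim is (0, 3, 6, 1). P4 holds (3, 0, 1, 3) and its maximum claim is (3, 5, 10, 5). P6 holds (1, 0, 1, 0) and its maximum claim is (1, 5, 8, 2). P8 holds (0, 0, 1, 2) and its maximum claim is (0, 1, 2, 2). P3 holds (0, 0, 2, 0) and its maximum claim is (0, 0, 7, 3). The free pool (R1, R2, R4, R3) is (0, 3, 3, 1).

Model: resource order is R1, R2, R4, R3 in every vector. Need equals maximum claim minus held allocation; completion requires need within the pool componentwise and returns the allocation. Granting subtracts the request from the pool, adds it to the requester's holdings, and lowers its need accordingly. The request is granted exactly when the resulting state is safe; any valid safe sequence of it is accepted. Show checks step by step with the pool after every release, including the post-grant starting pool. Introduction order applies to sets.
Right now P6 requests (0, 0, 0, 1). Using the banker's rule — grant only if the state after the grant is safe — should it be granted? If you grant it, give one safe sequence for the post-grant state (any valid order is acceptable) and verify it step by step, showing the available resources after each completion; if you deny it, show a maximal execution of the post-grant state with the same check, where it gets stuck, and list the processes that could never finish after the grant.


DENY. Granting would leave the state unsafe.
Key observation: after P8, P2 the pool peaks at (0, 6, 6, 2), and each blocked process is short somewhere: P4 on R4; P6 on R4; P3 on R3.
After a pretend grant, a maximal execution: P8, P2 — then nothing else fits. Walking it through:
  pool = (0, 3, 3, 0)
  P8: need (0, 1, 1, 0) fits (0, 3, 3, 0); releases (0, 0, 1, 2), pool now (0, 3, 4, 2)
  P2: need (0, 0, 4, 1) fits (0, 3, 4, 2); releases (0, 3, 2, 0), pool now (0, 6, 6, 2)
  P4 cannot run: need (0, 5, 9, 2) vs free (0, 6, 6, 2) (insufficient R4)
  P6 cannot run: need (0, 5, 7, 1) vs free (0, 6, 6, 2) (insufficient R4)
  P3 cannot run: need (0, 0, 5, 3) vs free (0, 6, 6, 2) (insufficient R3)
Post-grant, the permanently blocked set is P4, P6 and P3.


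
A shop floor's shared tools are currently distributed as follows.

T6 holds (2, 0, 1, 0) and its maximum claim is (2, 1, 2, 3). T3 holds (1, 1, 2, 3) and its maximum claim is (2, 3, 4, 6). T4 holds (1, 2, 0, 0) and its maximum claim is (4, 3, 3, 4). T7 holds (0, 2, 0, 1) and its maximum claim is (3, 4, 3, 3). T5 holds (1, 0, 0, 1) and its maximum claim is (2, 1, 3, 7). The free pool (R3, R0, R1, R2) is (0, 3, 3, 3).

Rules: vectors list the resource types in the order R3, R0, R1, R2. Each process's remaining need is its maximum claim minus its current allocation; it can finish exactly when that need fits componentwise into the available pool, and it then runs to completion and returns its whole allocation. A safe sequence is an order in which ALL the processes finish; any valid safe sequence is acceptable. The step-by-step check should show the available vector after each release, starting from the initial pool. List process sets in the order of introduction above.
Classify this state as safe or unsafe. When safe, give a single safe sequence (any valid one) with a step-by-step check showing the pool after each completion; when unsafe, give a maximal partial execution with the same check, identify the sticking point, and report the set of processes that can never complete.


SAFE — a valid safe sequence is T6, T3, T7, T5, T4.
Key observation: reading the order forward, T6 is the first process whose need (0, 1, 1, 3) meets the free pool (0, 3, 3, 3) exactly on a resource it requests.
Step-by-step check:
  pool = (0, 3, 3, 3)
  T6 needs (0, 1, 1, 3) <= (0, 3, 3, 3) -> finishes; pool += (2, 0, 1, 0) = (2, 3, 4, 3)
  T3 needs (1, 2, 2, 3) <= (2, 3, 4, 3) -> finishes; pool += (1, 1, 2, 3) = (3, 4, 6, 6)
  T7 needs (3, 2, 3, 2) <= (3, 4, 6, 6) -> finishes; pool += (0, 2, 0, 1) = (3, 6, 6, 7)
  T5 needs (1, 1, 3, 6) <= (3, 6, 6, 7) -> finishes; pool += (1, 0, 0, 1) = (4, 6, 6, 8)
  T4 needs (3, 1, 3, 4) <= (4, 6, 6, 8) -> finishes; pool += (1, 2, 0, 0) = (5, 8, 6, 8)


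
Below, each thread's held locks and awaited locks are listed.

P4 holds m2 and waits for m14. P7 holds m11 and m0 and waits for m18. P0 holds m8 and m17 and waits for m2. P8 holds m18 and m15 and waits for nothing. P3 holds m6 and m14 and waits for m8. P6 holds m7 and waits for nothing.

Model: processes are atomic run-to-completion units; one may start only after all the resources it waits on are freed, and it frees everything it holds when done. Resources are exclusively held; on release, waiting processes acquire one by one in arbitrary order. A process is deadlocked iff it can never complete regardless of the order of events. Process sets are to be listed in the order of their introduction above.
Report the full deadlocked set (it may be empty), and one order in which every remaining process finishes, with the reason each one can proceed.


Deadlocked set: P4, P0 and P3.
Key observation: the knot is the closed ring of waits P4 -> P3 -> P0 -> P4; no other process is dragged down with it.
A valid finishing order for the others: P6, P8, P7.
Walking it through:
  P6: no waits; runs immediately, freeing m7
  P8: no waits; runs immediately, freeing m18 and m15
  P7 waits on m18 — all released -> runs and releases m11 and m0


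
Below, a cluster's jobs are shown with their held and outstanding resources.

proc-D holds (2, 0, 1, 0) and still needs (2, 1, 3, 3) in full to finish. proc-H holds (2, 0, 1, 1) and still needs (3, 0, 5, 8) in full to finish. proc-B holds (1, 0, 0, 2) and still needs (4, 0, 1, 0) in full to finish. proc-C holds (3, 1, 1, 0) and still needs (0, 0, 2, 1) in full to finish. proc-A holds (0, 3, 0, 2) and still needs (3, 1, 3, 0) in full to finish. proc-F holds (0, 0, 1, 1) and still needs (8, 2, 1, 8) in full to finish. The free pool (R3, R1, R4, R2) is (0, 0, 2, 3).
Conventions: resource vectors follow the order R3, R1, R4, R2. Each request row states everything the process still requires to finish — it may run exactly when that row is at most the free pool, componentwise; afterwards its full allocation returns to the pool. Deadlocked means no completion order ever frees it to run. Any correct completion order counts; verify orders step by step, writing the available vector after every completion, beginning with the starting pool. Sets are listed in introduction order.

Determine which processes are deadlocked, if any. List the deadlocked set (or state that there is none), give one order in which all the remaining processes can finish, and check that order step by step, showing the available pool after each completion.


The deadlocked set is proc-H and proc-F.
Key observation: proc-C, proc-D, proc-A, proc-B can finish, but then (6, 4, 4, 7) is all there is, and the blocked group's R2 demands exceed it.
A valid finishing order for the others: proc-C, proc-D, proc-A, proc-B. Walking it through:
  pool = (0, 0, 2, 3)
  proc-C: need (0, 0, 2, 1) fits (0, 0, 2, 3); releases (3, 1, 1, 0), pool now (3, 1, 3, 3)
  proc-D: need (2, 1, 3, 3) fits (3, 1, 3, 3); releases (2, 0, 1, 0), pool now (5, 1, 4, 3)
  proc-A: need (3, 1, 3, 0) fits (5, 1, 4, 3); releases (0, 3, 0, 2), pool now (5, 4, 4, 5)
  proc-B: need (4, 0, 1, 0) fits (5, 4, 4, 5); releases (1, 0, 0, 2), pool now (6, 4, 4, 7)
None of the blocked processes ever fits:
  blocked: proc-H wants (3, 0, 5, 8), pool (6, 4, 4, 7) — not enough R4 and R2
  blocked: proc-F wants (8, 2, 1, 8), pool (6, 4, 4, 7) — not enough R3 and R2


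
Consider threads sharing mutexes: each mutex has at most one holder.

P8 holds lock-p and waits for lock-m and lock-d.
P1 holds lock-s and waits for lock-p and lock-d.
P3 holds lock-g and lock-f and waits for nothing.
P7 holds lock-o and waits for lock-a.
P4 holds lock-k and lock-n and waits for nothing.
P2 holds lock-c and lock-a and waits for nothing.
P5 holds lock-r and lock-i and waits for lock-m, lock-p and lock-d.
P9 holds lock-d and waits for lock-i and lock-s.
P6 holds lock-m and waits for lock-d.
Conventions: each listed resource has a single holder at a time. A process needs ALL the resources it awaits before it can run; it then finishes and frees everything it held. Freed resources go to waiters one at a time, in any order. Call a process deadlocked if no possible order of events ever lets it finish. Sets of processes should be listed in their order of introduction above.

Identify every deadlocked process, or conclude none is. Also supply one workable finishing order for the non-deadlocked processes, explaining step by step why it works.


Deadlocked: P8, P1, P5, P9 and P6.
Key observation: the loop P8 -> P9 -> P1 -> P8 blocks itself forever; P5 and P6 are caught in further circular waits.
A valid finishing order for the others: P3, P4, P2, P7.
Verifying each step:
  P3: no waits; runs immediately, freeing lock-g and lock-f
  P4: no waits; runs immediately, freeing lock-k and lock-n
  P2: no waits; runs immediately, freeing lock-c and lock-a
  run P7 (all its waits — lock-a — are resolved); releases lock-o


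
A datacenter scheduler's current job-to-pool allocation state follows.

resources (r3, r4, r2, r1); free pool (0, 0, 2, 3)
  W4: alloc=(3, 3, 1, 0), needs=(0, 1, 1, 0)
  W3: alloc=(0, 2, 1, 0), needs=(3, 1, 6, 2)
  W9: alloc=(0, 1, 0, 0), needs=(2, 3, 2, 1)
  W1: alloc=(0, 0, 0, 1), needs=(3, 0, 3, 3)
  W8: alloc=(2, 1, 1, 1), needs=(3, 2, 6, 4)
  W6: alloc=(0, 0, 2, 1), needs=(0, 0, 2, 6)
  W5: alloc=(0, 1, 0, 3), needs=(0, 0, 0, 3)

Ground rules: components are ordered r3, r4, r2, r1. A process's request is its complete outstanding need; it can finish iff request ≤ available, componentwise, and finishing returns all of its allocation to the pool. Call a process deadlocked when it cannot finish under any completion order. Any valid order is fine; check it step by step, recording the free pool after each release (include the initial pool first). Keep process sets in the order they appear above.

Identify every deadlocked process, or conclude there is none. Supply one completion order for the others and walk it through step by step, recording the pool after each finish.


Deadlocked set: W3 and W8.
Key observation: after W5, W4, W1, W6, W9 complete, (3, 5, 5, 8) is the best the pool ever gets, yet each leftover process wants more r2.
One completion order for the rest: W5, W4, W1, W6, W9. Walking it through:
  pool = (0, 0, 2, 3)
  W5: need (0, 0, 0, 3) fits (0, 0, 2, 3); releases (0, 1, 0, 3), pool now (0, 1, 2, 6)
  W4: need (0, 1, 1, 0) fits (0, 1, 2, 6); releases (3, 3, 1, 0), pool now (3, 4, 3, 6)
  W1: need (3, 0, 3, 3) fits (3, 4, 3, 6); releases (0, 0, 0, 1), pool now (3, 4, 3, 7)
  W6: need (0, 0, 2, 6) fits (3, 4, 3, 7); releases (0, 0, 2, 1), pool now (3, 4, 5, 8)
  W9: need (2, 3, 2, 1) fits (3, 4, 5, 8); releases (0, 1, 0, 0), pool now (3, 5, 5, 8)
The stuck group stays short no matter what:
  blocked: W3 wants (3, 1, 6, 2), pool (3, 5, 5, 8) — not enough r2
  blocked: W8 wants (3, 2, 6, 4), pool (3, 5, 5, 8) — not enough r2


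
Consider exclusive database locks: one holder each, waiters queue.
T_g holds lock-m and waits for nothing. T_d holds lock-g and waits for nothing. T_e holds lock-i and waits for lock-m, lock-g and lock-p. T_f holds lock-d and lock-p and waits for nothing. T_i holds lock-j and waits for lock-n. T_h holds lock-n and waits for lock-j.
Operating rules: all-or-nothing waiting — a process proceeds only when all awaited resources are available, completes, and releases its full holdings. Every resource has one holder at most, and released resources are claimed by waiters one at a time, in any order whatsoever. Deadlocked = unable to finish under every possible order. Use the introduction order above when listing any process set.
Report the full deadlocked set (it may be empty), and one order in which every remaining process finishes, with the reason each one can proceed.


Deadlocked set: T_i and T_h.
Key observation: the waits loop around T_i -> T_h -> T_i with no way out; no other process is dragged down with it.
A valid finishing order for the others: T_f, T_d, T_g, T_e.
Check, step by step:
  T_f waits on nothing -> runs at once and releases lock-d and lock-p
  T_d waits on nothing -> runs at once and releases lock-g
  T_g waits on nothing -> runs at once and releases lock-m
  run T_e (all its waits — lock-m, lock-g and lock-p — are resolved); releases lock-i


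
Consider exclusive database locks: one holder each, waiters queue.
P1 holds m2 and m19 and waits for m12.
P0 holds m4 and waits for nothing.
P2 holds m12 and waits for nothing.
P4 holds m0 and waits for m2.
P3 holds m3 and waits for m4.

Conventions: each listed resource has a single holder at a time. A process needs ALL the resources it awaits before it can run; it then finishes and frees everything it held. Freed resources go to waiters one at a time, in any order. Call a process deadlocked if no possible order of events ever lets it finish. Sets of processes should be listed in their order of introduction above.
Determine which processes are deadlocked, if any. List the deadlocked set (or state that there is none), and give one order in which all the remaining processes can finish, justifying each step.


Nothing here is deadlocked.
Key observation: the wait graph is acyclic; completion cascades from the unblocked processes through everyone else.
A valid finishing order for the others: P0, P3, P2, P1, P4.
Check, step by step:
  run P0 (it waits on nothing); releases m4
  P3: everything it awaited (m4) is free; runs, freeing m3
  run P2 (it waits on nothing); releases m12
  P1: everything it awaited (m12) is free; runs, freeing m2 and m19
  P4: everything it awaited (m2) is free; runs, freeing m0


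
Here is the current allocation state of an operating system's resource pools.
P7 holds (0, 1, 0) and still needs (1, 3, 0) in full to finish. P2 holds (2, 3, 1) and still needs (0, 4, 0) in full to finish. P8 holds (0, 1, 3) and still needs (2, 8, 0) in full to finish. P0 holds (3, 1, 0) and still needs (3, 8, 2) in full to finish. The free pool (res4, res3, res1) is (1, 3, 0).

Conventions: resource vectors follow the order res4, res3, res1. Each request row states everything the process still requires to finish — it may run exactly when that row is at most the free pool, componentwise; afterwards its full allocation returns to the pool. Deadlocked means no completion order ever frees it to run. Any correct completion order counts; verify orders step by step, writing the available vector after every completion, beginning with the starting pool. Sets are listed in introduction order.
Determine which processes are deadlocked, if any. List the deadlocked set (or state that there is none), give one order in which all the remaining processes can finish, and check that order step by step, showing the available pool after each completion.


Deadlocked set: P8 and P0.
Key observation: the pool after P7, P2 is (3, 7, 1); every surviving request exceeds it in res3, so progress ends there.
A valid finishing order for the others: P7, P2. Check, step by step:
  pool = (1, 3, 0)
  P7 needs (1, 3, 0) <= (1, 3, 0) -> finishes; pool += (0, 1, 0) = (1, 4, 0)
  P2 needs (0, 4, 0) <= (1, 4, 0) -> finishes; pool += (2, 3, 1) = (3, 7, 1)
The blocked processes can never fit:
  P8 still needs (2, 8, 0) but only (3, 7, 1) is free — short on res3
  P0 still needs (3, 8, 2) but only (3, 7, 1) is free — short on res3 and res1
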